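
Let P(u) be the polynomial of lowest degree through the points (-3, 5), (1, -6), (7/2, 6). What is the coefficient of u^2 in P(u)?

151/130

L_0(u) = (u - 1)(u - 7/2) / [26] = (1/26)u^2 - (9/52)u + 7/52
L_1(u) = (u + 3)(u - 7/2) / [-10] = -(1/10)u^2 + (1/20)u + 21/20
L_2(u) = (u + 3)(u - 1) / [65/4] = (4/65)u^2 + (8/65)u - 12/65
P(u) = 5·L_0 + (-6)·L_1 + 6·L_2
Only the coefficient of u^2 is needed; take it from each L_i and combine:
5·(1/26) + (-6)·(-1/10) + 6·(4/65) = 151/130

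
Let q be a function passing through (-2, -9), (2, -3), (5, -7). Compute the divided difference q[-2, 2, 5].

q[-2,2] = (-3 - (-9)) / (2 - (-2)) = 3/2
q[2,5] = (-7 - (-3)) / (5 - 2) = -4/3
q[-2,2,5] = (-4/3 - 3/2) / (5 - (-2)) = -17/42

-17/42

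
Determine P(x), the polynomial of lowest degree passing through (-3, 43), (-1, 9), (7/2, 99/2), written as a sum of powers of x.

L_0(x) = (x + 1)(x - 7/2) / [13] = (1/13)x^2 - (5/26)x - 7/26
L_1(x) = (x + 3)(x - 7/2) / [-9] = -(1/9)x^2 + (1/18)x + 7/6
L_2(x) = (x + 3)(x + 1) / [117/4] = (4/117)x^2 + (16/117)x + 4/39
P(x) = 43·L_0 + 9·L_1 + (99/2)·L_2
  43·L_0(x) = (43/13)x^2 - (215/26)x - 301/26
  9·L_1(x) = -x^2 + (1/2)x + 21/2
  (99/2)·L_2(x) = (22/13)x^2 + (88/13)x + 66/13
Adding term by term: 4x^2 - x + 4

P(x) = 4x^2 - x + 4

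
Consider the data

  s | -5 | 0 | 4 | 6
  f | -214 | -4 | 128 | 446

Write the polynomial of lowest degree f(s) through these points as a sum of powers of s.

f(s) = 2s^3 + s^2 - 3s - 4

Build the Lagrange basis polynomials:
L_0(s) = s(s - 4)(s - 6) / [-495] = -(1/495)s^3 + (2/99)s^2 - (8/165)s
L_1(s) = (s + 5)(s - 4)(s - 6) / [120] = (1/120)s^3 - (1/24)s^2 - (13/60)s + 1
L_2(s) = (s + 5)s(s - 6) / [-72] = -(1/72)s^3 + (1/72)s^2 + (5/12)s
L_3(s) = (s + 5)s(s - 4) / [132] = (1/132)s^3 + (1/132)s^2 - (5/33)s
f(s) = (-214)·L_0 + (-4)·L_1 + 128·L_2 + 446·L_3
  (-214)·L_0(s) = (214/495)s^3 - (428/99)s^2 + (1712/165)s
  (-4)·L_1(s) = -(1/30)s^3 + (1/6)s^2 + (13/15)s - 4
  128·L_2(s) = -(16/9)s^3 + (16/9)s^2 + (160/3)s
  446·L_3(s) = (223/66)s^3 + (223/66)s^2 - (2230/33)s
Adding term by term: 2s^3 + s^2 - 3s - 4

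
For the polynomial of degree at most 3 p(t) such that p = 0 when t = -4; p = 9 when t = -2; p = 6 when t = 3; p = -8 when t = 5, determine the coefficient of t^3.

Build the Lagrange basis polynomials:
L_0(t) = (t + 2)(t - 3)(t - 5) / [-126] = -(1/126)t^3 + (1/21)t^2 + (1/126)t - 5/21
L_1(t) = (t + 4)(t - 3)(t - 5) / [70] = (1/70)t^3 - (2/35)t^2 - (17/70)t + 6/7
L_2(t) = (t + 4)(t + 2)(t - 5) / [-70] = -(1/70)t^3 - (1/70)t^2 + (11/35)t + 4/7
L_3(t) = (t + 4)(t + 2)(t - 3) / [126] = (1/126)t^3 + (1/42)t^2 - (5/63)t - 4/21
p(t) = 0·L_0 + 9·L_1 + 6·L_2 + (-8)·L_3
Only the coefficient of t^3 is needed; take it from each L_i and combine:
0·(-1/126) + 9·(1/70) + 6·(-1/70) + (-8)·(1/126) = -13/630

-13/630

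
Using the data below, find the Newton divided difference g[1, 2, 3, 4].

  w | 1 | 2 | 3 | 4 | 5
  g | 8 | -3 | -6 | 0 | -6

g[1,2] = (-3 - 8) / (2 - 1) = -11
g[2,3] = (-6 - (-3)) / (3 - 2) = -3
g[3,4] = (0 - (-6)) / (4 - 3) = 6
g[1,2,3] = (-3 - (-11)) / (3 - 1) = 4
g[2,3,4] = (6 - (-3)) / (4 - 2) = 9/2
g[1,2,3,4] = (9/2 - 4) / (4 - 1) = 1/6

1/6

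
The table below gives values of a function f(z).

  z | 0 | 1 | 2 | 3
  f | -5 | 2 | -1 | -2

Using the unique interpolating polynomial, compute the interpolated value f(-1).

Evaluate each Lagrange basis at z = -1:
L_0(-1) = (-2)·(-3)·(-4)/[(-1)·(-2)·(-3)] = 4
L_1(-1) = (-1)·(-3)·(-4)/[(1)·(-1)·(-2)] = -6
L_2(-1) = (-1)·(-2)·(-4)/[(2)·(1)·(-1)] = 4
L_3(-1) = (-1)·(-2)·(-3)/[(3)·(2)·(1)] = -1
Sum: (-5)·(4) + 2·(-6) + (-1)·(4) + (-2)·(-1) = -34

-34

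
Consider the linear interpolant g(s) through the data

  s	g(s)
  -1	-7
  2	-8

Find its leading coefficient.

Build the Lagrange basis polynomials:
L_0(s) = (s - 2) / [-3] = -(1/3)s + 2/3
L_1(s) = (s + 1) / [3] = (1/3)s + 1/3
g(s) = (-7)·L_0 + (-8)·L_1
Only the coefficient of s is needed; take it from each L_i and combine:
(-7)·(-1/3) + (-8)·(1/3) = -1/3

-1/3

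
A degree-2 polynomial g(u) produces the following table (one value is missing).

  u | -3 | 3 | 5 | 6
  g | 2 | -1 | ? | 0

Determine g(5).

The 3 known values determine g uniquely (degree ≤ 2).
Evaluate each Lagrange basis at u = 5:
L_0(5) = (2)·(-1)/[(-6)·(-9)] = -1/27
L_1(5) = (8)·(-1)/[(6)·(-3)] = 4/9
L_2(5) = (8)·(2)/[(9)·(3)] = 16/27
Sum: 2·(-1/27) + (-1)·(4/9) + 0 = -14/27

-14/27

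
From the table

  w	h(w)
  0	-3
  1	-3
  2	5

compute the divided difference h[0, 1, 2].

4

h[0,1] = (-3 - (-3)) / (1 - 0) = 0
h[1,2] = (5 - (-3)) / (2 - 1) = 8
h[0,1,2] = (8 - 0) / (2 - 0) = 4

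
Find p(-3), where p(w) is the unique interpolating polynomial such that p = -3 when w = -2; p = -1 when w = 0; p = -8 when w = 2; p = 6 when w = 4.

-67/4

Using Newton's divided-difference form:
p[-2,0] = (-1 - (-3)) / (0 - (-2)) = 1
p[0,2] = (-8 - (-1)) / (2 - 0) = -7/2
p[2,4] = (6 - (-8)) / (4 - 2) = 7
p[-2,0,2] = (-7/2 - 1) / (2 - (-2)) = -9/8
p[0,2,4] = (7 - (-7/2)) / (4 - 0) = 21/8
p[-2,0,2,4] = (21/8 - (-9/8)) / (4 - (-2)) = 5/8
p(-3) = -3 + 1·(-1) + (-9/8)·(-1)·(-3) + (5/8)·(-1)·(-3)·(-5) = -67/4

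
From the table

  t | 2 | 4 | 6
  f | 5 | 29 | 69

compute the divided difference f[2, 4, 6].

2

f[2,4] = (29 - 5) / (4 - 2) = 12
f[4,6] = (69 - 29) / (6 - 4) = 20
f[2,4,6] = (20 - 12) / (6 - 2) = 2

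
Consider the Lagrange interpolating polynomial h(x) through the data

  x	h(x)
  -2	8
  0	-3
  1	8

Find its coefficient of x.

Build the Lagrange basis polynomials:
L_0(x) = x(x - 1) / [6] = (1/6)x^2 - (1/6)x
L_1(x) = (x + 2)(x - 1) / [-2] = -(1/2)x^2 - (1/2)x + 1
L_2(x) = (x + 2)x / [3] = (1/3)x^2 + (2/3)x
h(x) = 8·L_0 + (-3)·L_1 + 8·L_2
Only the coefficient of x is needed; take it from each L_i and combine:
8·(-1/6) + (-3)·(-1/2) + 8·(2/3) = 11/2

11/2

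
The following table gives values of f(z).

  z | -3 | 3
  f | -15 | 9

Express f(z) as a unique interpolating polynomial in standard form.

Build the Lagrange basis polynomials:
L_0(z) = (z - 3) / [-6] = -(1/6)z + 1/2
L_1(z) = (z + 3) / [6] = (1/6)z + 1/2
f(z) = (-15)·L_0 + 9·L_1
  (-15)·L_0(z) = (5/2)z - 15/2
  9·L_1(z) = (3/2)z + 9/2
Adding term by term: 4z - 3

f(z) = 4z - 3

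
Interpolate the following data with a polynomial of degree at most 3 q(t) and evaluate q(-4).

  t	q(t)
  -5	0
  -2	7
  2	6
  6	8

L_0(-4) = (-2)·(-6)·(-10)/[(-3)·(-7)·(-11)] = 40/77
L_1(-4) = (1)·(-6)·(-10)/[(3)·(-4)·(-8)] = 5/8
L_2(-4) = (1)·(-2)·(-10)/[(7)·(4)·(-4)] = -5/28
L_3(-4) = (1)·(-2)·(-6)/[(11)·(8)·(4)] = 3/88
Sum: 0 + 7·(5/8) + 6·(-5/28) + 8·(3/88) = 2203/616

2203/616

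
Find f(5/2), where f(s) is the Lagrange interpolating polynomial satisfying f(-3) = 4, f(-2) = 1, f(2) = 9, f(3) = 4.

73/10

Evaluate each Lagrange basis at s = 5/2:
L_0(5/2) = (9/2)·(1/2)·(-1/2)/[(-1)·(-5)·(-6)] = 3/80
L_1(5/2) = (11/2)·(1/2)·(-1/2)/[(1)·(-4)·(-5)] = -11/160
L_2(5/2) = (11/2)·(9/2)·(-1/2)/[(5)·(4)·(-1)] = 99/160
L_3(5/2) = (11/2)·(9/2)·(1/2)/[(6)·(5)·(1)] = 33/80
Sum: 4·(3/80) + 1·(-11/160) + 9·(99/160) + 4·(33/80) = 73/10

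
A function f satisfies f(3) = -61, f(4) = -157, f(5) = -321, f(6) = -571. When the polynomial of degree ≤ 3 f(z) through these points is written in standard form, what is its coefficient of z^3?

Build the Lagrange basis polynomials:
L_0(z) = (z - 4)(z - 5)(z - 6) / [-6] = -(1/6)z^3 + (5/2)z^2 - (37/3)z + 20
L_1(z) = (z - 3)(z - 5)(z - 6) / [2] = (1/2)z^3 - 7z^2 + (63/2)z - 45
L_2(z) = (z - 3)(z - 4)(z - 6) / [-2] = -(1/2)z^3 + (13/2)z^2 - 27z + 36
L_3(z) = (z - 3)(z - 4)(z - 5) / [6] = (1/6)z^3 - 2z^2 + (47/6)z - 10
f(z) = (-61)·L_0 + (-157)·L_1 + (-321)·L_2 + (-571)·L_3
Only the coefficient of z^3 is needed; take it from each L_i and combine:
(-61)·(-1/6) + (-157)·(1/2) + (-321)·(-1/2) + (-571)·(1/6) = -3

-3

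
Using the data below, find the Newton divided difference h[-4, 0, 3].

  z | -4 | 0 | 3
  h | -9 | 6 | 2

h[-4,0] = (6 - (-9)) / (0 - (-4)) = 15/4
h[0,3] = (2 - 6) / (3 - 0) = -4/3
h[-4,0,3] = (-4/3 - 15/4) / (3 - (-4)) = -61/84

-61/84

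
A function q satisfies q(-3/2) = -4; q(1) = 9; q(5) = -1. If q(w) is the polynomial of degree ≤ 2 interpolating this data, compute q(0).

145/26

Using Newton's divided-difference form:
q[-3/2,1] = (9 - (-4)) / (1 - (-3/2)) = 26/5
q[1,5] = (-1 - 9) / (5 - 1) = -5/2
q[-3/2,1,5] = (-5/2 - 26/5) / (5 - (-3/2)) = -77/65
q(0) = -4 + (26/5)·(3/2) + (-77/65)·(3/2)·(-1) = 145/26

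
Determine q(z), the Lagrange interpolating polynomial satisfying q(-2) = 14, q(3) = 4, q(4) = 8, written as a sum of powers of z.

L_0(z) = (z - 3)(z - 4) / [30] = (1/30)z^2 - (7/30)z + 2/5
L_1(z) = (z + 2)(z - 4) / [-5] = -(1/5)z^2 + (2/5)z + 8/5
L_2(z) = (z + 2)(z - 3) / [6] = (1/6)z^2 - (1/6)z - 1
q(z) = 14·L_0 + 4·L_1 + 8·L_2
  14·L_0(z) = (7/15)z^2 - (49/15)z + 28/5
  4·L_1(z) = -(4/5)z^2 + (8/5)z + 32/5
  8·L_2(z) = (4/3)z^2 - (4/3)z - 8
Adding term by term: z^2 - 3z + 4

q(z) = z^2 - 3z + 4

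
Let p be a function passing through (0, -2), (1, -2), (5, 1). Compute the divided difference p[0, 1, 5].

p[0,1] = (-2 - (-2)) / (1 - 0) = 0
p[1,5] = (1 - (-2)) / (5 - 1) = 3/4
p[0,1,5] = (3/4 - 0) / (5 - 0) = 3/20

3/20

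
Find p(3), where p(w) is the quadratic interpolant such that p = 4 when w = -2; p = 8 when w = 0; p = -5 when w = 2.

-143/8

Using Newton's divided-difference form:
p[-2,0] = (8 - 4) / (0 - (-2)) = 2
p[0,2] = (-5 - 8) / (2 - 0) = -13/2
p[-2,0,2] = (-13/2 - 2) / (2 - (-2)) = -17/8
p(3) = 4 + 2·(5) + (-17/8)·(5)·(3) = -143/8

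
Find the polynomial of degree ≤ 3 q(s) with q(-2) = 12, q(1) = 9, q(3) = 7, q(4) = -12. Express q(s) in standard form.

Build the Lagrange basis polynomials:
L_0(s) = (s - 1)(s - 3)(s - 4) / [-90] = -(1/90)s^3 + (4/45)s^2 - (19/90)s + 2/15
L_1(s) = (s + 2)(s - 3)(s - 4) / [18] = (1/18)s^3 - (5/18)s^2 - (1/9)s + 4/3
L_2(s) = (s + 2)(s - 1)(s - 4) / [-10] = -(1/10)s^3 + (3/10)s^2 + (3/5)s - 4/5
L_3(s) = (s + 2)(s - 1)(s - 3) / [18] = (1/18)s^3 - (1/9)s^2 - (5/18)s + 1/3
q(s) = 12·L_0 + 9·L_1 + 7·L_2 + (-12)·L_3
  12·L_0(s) = -(2/15)s^3 + (16/15)s^2 - (38/15)s + 8/5
  9·L_1(s) = (1/2)s^3 - (5/2)s^2 - s + 12
  7·L_2(s) = -(7/10)s^3 + (21/10)s^2 + (21/5)s - 28/5
  (-12)·L_3(s) = -(2/3)s^3 + (4/3)s^2 + (10/3)s - 4
Adding term by term: -s^3 + 2s^2 + 4s + 4

q(s) = -s^3 + 2s^2 + 4s + 4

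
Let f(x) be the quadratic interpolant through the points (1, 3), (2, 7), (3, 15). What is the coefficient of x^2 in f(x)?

Build the Lagrange basis polynomials:
L_0(x) = (x - 2)(x - 3) / [2] = (1/2)x^2 - (5/2)x + 3
L_1(x) = (x - 1)(x - 3) / [-1] = -x^2 + 4x - 3
L_2(x) = (x - 1)(x - 2) / [2] = (1/2)x^2 - (3/2)x + 1
f(x) = 3·L_0 + 7·L_1 + 15·L_2
Only the coefficient of x^2 is needed; take it from each L_i and combine:
3·(1/2) + 7·(-1) + 15·(1/2) = 2

2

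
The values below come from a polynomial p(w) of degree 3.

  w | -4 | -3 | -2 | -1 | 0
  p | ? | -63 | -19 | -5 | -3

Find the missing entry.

The 4 known values determine p uniquely (degree ≤ 3).
Evaluate each Lagrange basis at w = -4:
L_0(-4) = (-2)·(-3)·(-4)/[(-1)·(-2)·(-3)] = 4
L_1(-4) = (-1)·(-3)·(-4)/[(1)·(-1)·(-2)] = -6
L_2(-4) = (-1)·(-2)·(-4)/[(2)·(1)·(-1)] = 4
L_3(-4) = (-1)·(-2)·(-3)/[(3)·(2)·(1)] = -1
Sum: (-63)·(4) + (-19)·(-6) + (-5)·(4) + (-3)·(-1) = -155

-155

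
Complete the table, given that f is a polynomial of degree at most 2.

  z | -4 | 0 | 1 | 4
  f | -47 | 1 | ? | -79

-7

The 3 known values determine f uniquely (degree ≤ 2).
L_0(1) = (1)·(-3)/[(-4)·(-8)] = -3/32
L_1(1) = (5)·(-3)/[(4)·(-4)] = 15/16
L_2(1) = (5)·(1)/[(8)·(4)] = 5/32
Sum: (-47)·(-3/32) + 1·(15/16) + (-79)·(5/32) = -7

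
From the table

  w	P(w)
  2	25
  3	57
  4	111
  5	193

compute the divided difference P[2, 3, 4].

P[2,3] = (57 - 25) / (3 - 2) = 32
P[3,4] = (111 - 57) / (4 - 3) = 54
P[2,3,4] = (54 - 32) / (4 - 2) = 11

11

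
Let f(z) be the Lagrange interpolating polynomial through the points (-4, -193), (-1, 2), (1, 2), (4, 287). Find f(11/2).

2933/4

L_0(11/2) = (13/2)·(9/2)·(3/2)/[(-3)·(-5)·(-8)] = -117/320
L_1(11/2) = (19/2)·(9/2)·(3/2)/[(3)·(-2)·(-5)] = 171/80
L_2(11/2) = (19/2)·(13/2)·(3/2)/[(5)·(2)·(-3)] = -247/80
L_3(11/2) = (19/2)·(13/2)·(9/2)/[(8)·(5)·(3)] = 741/320
Sum: (-193)·(-117/320) + 2·(171/80) + 2·(-247/80) + 287·(741/320) = 2933/4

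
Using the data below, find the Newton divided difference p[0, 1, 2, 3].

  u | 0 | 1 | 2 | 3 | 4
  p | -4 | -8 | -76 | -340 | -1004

-22

p[0,1] = (-8 - (-4)) / (1 - 0) = -4
p[1,2] = (-76 - (-8)) / (2 - 1) = -68
p[2,3] = (-340 - (-76)) / (3 - 2) = -264
p[0,1,2] = (-68 - (-4)) / (2 - 0) = -32
p[1,2,3] = (-264 - (-68)) / (3 - 1) = -98
p[0,1,2,3] = (-98 - (-32)) / (3 - 0) = -22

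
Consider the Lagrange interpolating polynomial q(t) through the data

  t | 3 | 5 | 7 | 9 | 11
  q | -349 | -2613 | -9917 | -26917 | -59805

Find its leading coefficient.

-4

The leading coefficient equals the top divided difference q[3,5,7,9,11].
q[3,5] = (-2613 - (-349)) / (5 - 3) = -1132
q[5,7] = (-9917 - (-2613)) / (7 - 5) = -3652
q[7,9] = (-26917 - (-9917)) / (9 - 7) = -8500
q[9,11] = (-59805 - (-26917)) / (11 - 9) = -16444
q[3,5,7] = (-3652 - (-1132)) / (7 - 3) = -630
q[5,7,9] = (-8500 - (-3652)) / (9 - 5) = -1212
q[7,9,11] = (-16444 - (-8500)) / (11 - 7) = -1986
q[3,5,7,9] = (-1212 - (-630)) / (9 - 3) = -97
q[5,7,9,11] = (-1986 - (-1212)) / (11 - 5) = -129
q[3,5,7,9,11] = (-129 - (-97)) / (11 - 3) = -4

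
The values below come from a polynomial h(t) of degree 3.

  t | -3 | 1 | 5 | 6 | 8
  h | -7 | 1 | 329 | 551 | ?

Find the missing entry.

1247

The 4 known values determine h uniquely (degree ≤ 3).
Evaluate each Lagrange basis at t = 8:
L_0(8) = (7)·(3)·(2)/[(-4)·(-8)·(-9)] = -7/48
L_1(8) = (11)·(3)·(2)/[(4)·(-4)·(-5)] = 33/40
L_2(8) = (11)·(7)·(2)/[(8)·(4)·(-1)] = -77/16
L_3(8) = (11)·(7)·(3)/[(9)·(5)·(1)] = 77/15
Sum: (-7)·(-7/48) + 1·(33/40) + 329·(-77/16) + 551·(77/15) = 1247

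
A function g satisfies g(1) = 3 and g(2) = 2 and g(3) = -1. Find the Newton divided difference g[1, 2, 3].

g[1,2] = (2 - 3) / (2 - 1) = -1
g[2,3] = (-1 - 2) / (3 - 2) = -3
g[1,2,3] = (-3 - (-1)) / (3 - 1) = -1

-1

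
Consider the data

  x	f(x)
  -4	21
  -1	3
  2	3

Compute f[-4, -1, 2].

1

f[-4,-1] = (3 - 21) / (-1 - (-4)) = -6
f[-1,2] = (3 - 3) / (2 - (-1)) = 0
f[-4,-1,2] = (0 - (-6)) / (2 - (-4)) = 1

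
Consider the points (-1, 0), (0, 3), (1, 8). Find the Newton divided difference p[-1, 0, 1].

p[-1,0] = (3 - 0) / (0 - (-1)) = 3
p[0,1] = (8 - 3) / (1 - 0) = 5
p[-1,0,1] = (5 - 3) / (1 - (-1)) = 1

1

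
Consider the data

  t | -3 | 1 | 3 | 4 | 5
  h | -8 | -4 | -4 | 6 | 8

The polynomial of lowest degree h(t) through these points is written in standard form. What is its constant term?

Build the Lagrange basis polynomials:
L_0(t) = (t - 1)(t - 3)(t - 4)(t - 5) / [1344] = (1/1344)t^4 - (13/1344)t^3 + (59/1344)t^2 - (107/1344)t + 5/112
L_1(t) = (t + 3)(t - 3)(t - 4)(t - 5) / [-96] = -(1/96)t^4 + (3/32)t^3 - (11/96)t^2 - (27/32)t + 15/8
L_2(t) = (t + 3)(t - 1)(t - 4)(t - 5) / [24] = (1/24)t^4 - (7/24)t^3 - (1/24)t^2 + (67/24)t - 5/2
L_3(t) = (t + 3)(t - 1)(t - 3)(t - 5) / [-21] = -(1/21)t^4 + (2/7)t^3 + (4/21)t^2 - (18/7)t + 15/7
L_4(t) = (t + 3)(t - 1)(t - 3)(t - 4) / [64] = (1/64)t^4 - (5/64)t^3 - (5/64)t^2 + (45/64)t - 9/16
h(t) = (-8)·L_0 + (-4)·L_1 + (-4)·L_2 + 6·L_3 + 8·L_4
Only the constant term is needed; take it from each L_i and combine:
(-8)·(5/112) + (-4)·(15/8) + (-4)·(-5/2) + 6·(15/7) + 8·(-9/16) = 21/2

21/2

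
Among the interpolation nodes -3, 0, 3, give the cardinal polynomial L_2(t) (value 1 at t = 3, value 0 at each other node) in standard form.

L_2(t) = (1/18)t^2 + (1/6)t

L_2(t) = (t + 3)t / [(6)·(3)]
       = (t^2 + 3t) / (18)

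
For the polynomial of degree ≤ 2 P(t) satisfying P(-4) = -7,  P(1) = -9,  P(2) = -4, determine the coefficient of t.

23/10

Build the Lagrange basis polynomials:
L_0(t) = (t - 1)(t - 2) / [30] = (1/30)t^2 - (1/10)t + 1/15
L_1(t) = (t + 4)(t - 2) / [-5] = -(1/5)t^2 - (2/5)t + 8/5
L_2(t) = (t + 4)(t - 1) / [6] = (1/6)t^2 + (1/2)t - 2/3
P(t) = (-7)·L_0 + (-9)·L_1 + (-4)·L_2
Only the coefficient of t is needed; take it from each L_i and combine:
(-7)·(-1/10) + (-9)·(-2/5) + (-4)·(1/2) = 23/10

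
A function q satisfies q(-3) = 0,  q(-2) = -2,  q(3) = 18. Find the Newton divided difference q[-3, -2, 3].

q[-3,-2] = (-2 - 0) / (-2 - (-3)) = -2
q[-2,3] = (18 - (-2)) / (3 - (-2)) = 4
q[-3,-2,3] = (4 - (-2)) / (3 - (-3)) = 1

1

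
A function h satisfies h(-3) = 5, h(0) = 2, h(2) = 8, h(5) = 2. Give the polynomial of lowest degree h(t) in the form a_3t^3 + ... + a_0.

Newton's divided differences:
h[-3,0] = (2 - 5) / (0 - (-3)) = -1
h[0,2] = (8 - 2) / (2 - 0) = 3
h[2,5] = (2 - 8) / (5 - 2) = -2
h[-3,0,2] = (3 - (-1)) / (2 - (-3)) = 4/5
h[0,2,5] = (-2 - 3) / (5 - 0) = -1
h[-3,0,2,5] = (-1 - 4/5) / (5 - (-3)) = -9/40
h(t) = 5 + (-1)·(t + 3) + (4/5)·(t + 3)t + (-9/40)·(t + 3)t(t - 2)
Expanding: h(t) = -(9/40)t^3 + (23/40)t^2 + (11/4)t + 2

h(t) = -(9/40)t^3 + (23/40)t^2 + (11/4)t + 2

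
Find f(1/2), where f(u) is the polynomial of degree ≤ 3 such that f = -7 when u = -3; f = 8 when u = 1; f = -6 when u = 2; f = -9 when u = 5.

2331/160

Using Newton's divided-difference form:
f[-3,1] = (8 - (-7)) / (1 - (-3)) = 15/4
f[1,2] = (-6 - 8) / (2 - 1) = -14
f[2,5] = (-9 - (-6)) / (5 - 2) = -1
f[-3,1,2] = (-14 - 15/4) / (2 - (-3)) = -71/20
f[1,2,5] = (-1 - (-14)) / (5 - 1) = 13/4
f[-3,1,2,5] = (13/4 - (-71/20)) / (5 - (-3)) = 17/20
f(1/2) = -7 + (15/4)·(7/2) + (-71/20)·(7/2)·(-1/2) + (17/20)·(7/2)·(-1/2)·(-3/2) = 2331/160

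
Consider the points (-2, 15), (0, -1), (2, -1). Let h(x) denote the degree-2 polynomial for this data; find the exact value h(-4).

47

Evaluate each Lagrange basis at x = -4:
L_0(-4) = (-4)·(-6)/[(-2)·(-4)] = 3
L_1(-4) = (-2)·(-6)/[(2)·(-2)] = -3
L_2(-4) = (-2)·(-4)/[(4)·(2)] = 1
Sum: 15·(3) + (-1)·(-3) + (-1)·(1) = 47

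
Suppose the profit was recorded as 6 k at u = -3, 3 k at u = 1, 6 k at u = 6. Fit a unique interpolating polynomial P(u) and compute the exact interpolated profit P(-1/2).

57/16

Evaluate each Lagrange basis at u = -1/2:
L_0(-1/2) = (-3/2)·(-13/2)/[(-4)·(-9)] = 13/48
L_1(-1/2) = (5/2)·(-13/2)/[(4)·(-5)] = 13/16
L_2(-1/2) = (5/2)·(-3/2)/[(9)·(5)] = -1/12
Sum: 6·(13/48) + 3·(13/16) + 6·(-1/12) = 57/16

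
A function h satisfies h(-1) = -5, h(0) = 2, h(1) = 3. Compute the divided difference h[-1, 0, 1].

-3

h[-1,0] = (2 - (-5)) / (0 - (-1)) = 7
h[0,1] = (3 - 2) / (1 - 0) = 1
h[-1,0,1] = (1 - 7) / (1 - (-1)) = -3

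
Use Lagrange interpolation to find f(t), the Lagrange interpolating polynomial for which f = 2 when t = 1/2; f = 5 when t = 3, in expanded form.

Build the Lagrange basis polynomials:
L_0(t) = (t - 3) / [-5/2] = -(2/5)t + 6/5
L_1(t) = (t - 1/2) / [5/2] = (2/5)t - 1/5
f(t) = 2·L_0 + 5·L_1
  2·L_0(t) = -(4/5)t + 12/5
  5·L_1(t) = 2t - 1
Adding term by term: (6/5)t + 7/5

f(t) = (6/5)t + 7/5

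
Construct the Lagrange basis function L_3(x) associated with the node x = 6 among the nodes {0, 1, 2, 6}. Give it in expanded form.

L_3(x) = (1/120)x^3 - (1/40)x^2 + (1/60)x

L_3(x) = x(x - 1)(x - 2) / [(6)·(5)·(4)]
       = (x^3 - 3x^2 + 2x) / (120)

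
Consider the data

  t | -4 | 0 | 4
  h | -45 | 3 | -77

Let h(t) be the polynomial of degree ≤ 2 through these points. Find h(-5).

-77

Using Newton's divided-difference form:
h[-4,0] = (3 - (-45)) / (0 - (-4)) = 12
h[0,4] = (-77 - 3) / (4 - 0) = -20
h[-4,0,4] = (-20 - 12) / (4 - (-4)) = -4
h(-5) = -45 + 12·(-1) + (-4)·(-1)·(-5) = -77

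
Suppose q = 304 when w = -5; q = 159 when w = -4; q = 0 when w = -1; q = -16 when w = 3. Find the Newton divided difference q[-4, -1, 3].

7

q[-4,-1] = (0 - 159) / (-1 - (-4)) = -53
q[-1,3] = (-16 - 0) / (3 - (-1)) = -4
q[-4,-1,3] = (-4 - (-53)) / (3 - (-4)) = 7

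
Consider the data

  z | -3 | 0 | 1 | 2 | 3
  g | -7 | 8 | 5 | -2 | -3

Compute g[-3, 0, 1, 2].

0

g[-3,0] = (8 - (-7)) / (0 - (-3)) = 5
g[0,1] = (5 - 8) / (1 - 0) = -3
g[1,2] = (-2 - 5) / (2 - 1) = -7
g[-3,0,1] = (-3 - 5) / (1 - (-3)) = -2
g[0,1,2] = (-7 - (-3)) / (2 - 0) = -2
g[-3,0,1,2] = (-2 - (-2)) / (2 - (-3)) = 0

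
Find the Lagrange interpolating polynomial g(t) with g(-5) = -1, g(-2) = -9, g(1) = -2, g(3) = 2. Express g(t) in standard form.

Build the Lagrange basis polynomials:
L_0(t) = (t + 2)(t - 1)(t - 3) / [-144] = -(1/144)t^3 + (1/72)t^2 + (5/144)t - 1/24
L_1(t) = (t + 5)(t - 1)(t - 3) / [45] = (1/45)t^3 + (1/45)t^2 - (17/45)t + 1/3
L_2(t) = (t + 5)(t + 2)(t - 3) / [-36] = -(1/36)t^3 - (1/9)t^2 + (11/36)t + 5/6
L_3(t) = (t + 5)(t + 2)(t - 1) / [80] = (1/80)t^3 + (3/40)t^2 + (3/80)t - 1/8
g(t) = (-1)·L_0 + (-9)·L_1 + (-2)·L_2 + 2·L_3
  (-1)·L_0(t) = (1/144)t^3 - (1/72)t^2 - (5/144)t + 1/24
  (-9)·L_1(t) = -(1/5)t^3 - (1/5)t^2 + (17/5)t - 3
  (-2)·L_2(t) = (1/18)t^3 + (2/9)t^2 - (11/18)t - 5/3
  2·L_3(t) = (1/40)t^3 + (3/20)t^2 + (3/40)t - 1/4
Adding term by term: -(9/80)t^3 + (19/120)t^2 + (679/240)t - 39/8

g(t) = -(9/80)t^3 + (19/120)t^2 + (679/240)t - 39/8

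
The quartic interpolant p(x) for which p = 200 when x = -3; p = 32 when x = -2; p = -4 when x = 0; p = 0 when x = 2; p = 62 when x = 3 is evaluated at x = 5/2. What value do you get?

37/2

Evaluate each Lagrange basis at x = 5/2:
L_0(5/2) = (9/2)·(5/2)·(1/2)·(-1/2)/[(-1)·(-3)·(-5)·(-6)] = -1/32
L_1(5/2) = (11/2)·(5/2)·(1/2)·(-1/2)/[(1)·(-2)·(-4)·(-5)] = 11/128
L_2(5/2) = (11/2)·(9/2)·(1/2)·(-1/2)/[(3)·(2)·(-2)·(-3)] = -11/64
L_3(5/2) = (11/2)·(9/2)·(5/2)·(-1/2)/[(5)·(4)·(2)·(-1)] = 99/128
L_4(5/2) = (11/2)·(9/2)·(5/2)·(1/2)/[(6)·(5)·(3)·(1)] = 11/32
Sum: 200·(-1/32) + 32·(11/128) + (-4)·(-11/64) + 0 + 62·(11/32) = 37/2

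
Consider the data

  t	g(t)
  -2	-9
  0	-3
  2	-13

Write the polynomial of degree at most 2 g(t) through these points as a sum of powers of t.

Build the Lagrange basis polynomials:
L_0(t) = t(t - 2) / [8] = (1/8)t^2 - (1/4)t
L_1(t) = (t + 2)(t - 2) / [-4] = -(1/4)t^2 + 1
L_2(t) = (t + 2)t / [8] = (1/8)t^2 + (1/4)t
g(t) = (-9)·L_0 + (-3)·L_1 + (-13)·L_2
  (-9)·L_0(t) = -(9/8)t^2 + (9/4)t
  (-3)·L_1(t) = (3/4)t^2 - 3
  (-13)·L_2(t) = -(13/8)t^2 - (13/4)t
Adding term by term: -2t^2 - t - 3

g(t) = -2t^2 - t - 3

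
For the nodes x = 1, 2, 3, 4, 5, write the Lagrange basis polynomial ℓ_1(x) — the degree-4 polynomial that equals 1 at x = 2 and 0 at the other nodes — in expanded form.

ℓ_1(x) = -(1/6)x^4 + (13/6)x^3 - (59/6)x^2 + (107/6)x - 10

ℓ_1(x) = (x - 1)(x - 3)(x - 4)(x - 5) / [(1)·(-1)·(-2)·(-3)]
       = (x^4 - 13x^3 + 59x^2 - 107x + 60) / (-6)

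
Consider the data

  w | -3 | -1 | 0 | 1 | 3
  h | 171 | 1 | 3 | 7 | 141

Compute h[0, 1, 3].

21

h[0,1] = (7 - 3) / (1 - 0) = 4
h[1,3] = (141 - 7) / (3 - 1) = 67
h[0,1,3] = (67 - 4) / (3 - 0) = 21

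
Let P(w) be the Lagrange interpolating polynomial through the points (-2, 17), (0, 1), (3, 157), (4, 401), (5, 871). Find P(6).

1681

L_0(6) = (6)·(3)·(2)·(1)/[(-2)·(-5)·(-6)·(-7)] = 3/35
L_1(6) = (8)·(3)·(2)·(1)/[(2)·(-3)·(-4)·(-5)] = -2/5
L_2(6) = (8)·(6)·(2)·(1)/[(5)·(3)·(-1)·(-2)] = 16/5
L_3(6) = (8)·(6)·(3)·(1)/[(6)·(4)·(1)·(-1)] = -6
L_4(6) = (8)·(6)·(3)·(2)/[(7)·(5)·(2)·(1)] = 144/35
Sum: 17·(3/35) + 1·(-2/5) + 157·(16/5) + 401·(-6) + 871·(144/35) = 1681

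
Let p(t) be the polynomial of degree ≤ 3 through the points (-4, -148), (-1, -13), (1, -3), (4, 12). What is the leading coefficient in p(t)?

1

The leading coefficient equals the top divided difference p[-4,-1,1,4].
p[-4,-1] = (-13 - (-148)) / (-1 - (-4)) = 45
p[-1,1] = (-3 - (-13)) / (1 - (-1)) = 5
p[1,4] = (12 - (-3)) / (4 - 1) = 5
p[-4,-1,1] = (5 - 45) / (1 - (-4)) = -8
p[-1,1,4] = (5 - 5) / (4 - (-1)) = 0
p[-4,-1,1,4] = (0 - (-8)) / (4 - (-4)) = 1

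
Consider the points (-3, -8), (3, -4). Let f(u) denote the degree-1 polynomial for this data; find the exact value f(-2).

-22/3

Evaluate each Lagrange basis at u = -2:
L_0(-2) = (-5)/[(-6)] = 5/6
L_1(-2) = (1)/[(6)] = 1/6
Sum: (-8)·(5/6) + (-4)·(1/6) = -22/3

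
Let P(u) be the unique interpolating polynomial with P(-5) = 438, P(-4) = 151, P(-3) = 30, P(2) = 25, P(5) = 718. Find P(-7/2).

1203/16

Using Newton's divided-difference form:
P[-5,-4] = (151 - 438) / (-4 - (-5)) = -287
P[-4,-3] = (30 - 151) / (-3 - (-4)) = -121
P[-3,2] = (25 - 30) / (2 - (-3)) = -1
P[2,5] = (718 - 25) / (5 - 2) = 231
P[-5,-4,-3] = (-121 - (-287)) / (-3 - (-5)) = 83
P[-4,-3,2] = (-1 - (-121)) / (2 - (-4)) = 20
P[-3,2,5] = (231 - (-1)) / (5 - (-3)) = 29
P[-5,-4,-3,2] = (20 - 83) / (2 - (-5)) = -9
P[-4,-3,2,5] = (29 - 20) / (5 - (-4)) = 1
P[-5,-4,-3,2,5] = (1 - (-9)) / (5 - (-5)) = 1
P(-7/2) = 438 + (-287)·(3/2) + 83·(3/2)·(1/2) + (-9)·(3/2)·(1/2)·(-1/2) + 1·(3/2)·(1/2)·(-1/2)·(-11/2) = 1203/16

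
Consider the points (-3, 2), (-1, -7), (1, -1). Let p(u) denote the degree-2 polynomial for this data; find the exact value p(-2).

Evaluate each Lagrange basis at u = -2:
L_0(-2) = (-1)·(-3)/[(-2)·(-4)] = 3/8
L_1(-2) = (1)·(-3)/[(2)·(-2)] = 3/4
L_2(-2) = (1)·(-1)/[(4)·(2)] = -1/8
Sum: 2·(3/8) + (-7)·(3/4) + (-1)·(-1/8) = -35/8

-35/8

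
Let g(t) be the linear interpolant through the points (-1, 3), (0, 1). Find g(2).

L_0(2) = (2)/[(-1)] = -2
L_1(2) = (3)/[(1)] = 3
Sum: 3·(-2) + 1·(3) = -3

-3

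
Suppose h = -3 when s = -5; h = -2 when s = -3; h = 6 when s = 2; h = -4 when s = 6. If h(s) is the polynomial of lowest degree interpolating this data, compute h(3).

6779/1155

Evaluate each Lagrange basis at s = 3:
L_0(3) = (6)·(1)·(-3)/[(-2)·(-7)·(-11)] = 9/77
L_1(3) = (8)·(1)·(-3)/[(2)·(-5)·(-9)] = -4/15
L_2(3) = (8)·(6)·(-3)/[(7)·(5)·(-4)] = 36/35
L_3(3) = (8)·(6)·(1)/[(11)·(9)·(4)] = 4/33
Sum: (-3)·(9/77) + (-2)·(-4/15) + 6·(36/35) + (-4)·(4/33) = 6779/1155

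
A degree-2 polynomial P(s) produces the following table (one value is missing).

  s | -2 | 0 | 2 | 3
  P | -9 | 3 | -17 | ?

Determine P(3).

The 3 known values determine P uniquely (degree ≤ 2).
L_0(3) = (3)·(1)/[(-2)·(-4)] = 3/8
L_1(3) = (5)·(1)/[(2)·(-2)] = -5/4
L_2(3) = (5)·(3)/[(4)·(2)] = 15/8
Sum: (-9)·(3/8) + 3·(-5/4) + (-17)·(15/8) = -39

-39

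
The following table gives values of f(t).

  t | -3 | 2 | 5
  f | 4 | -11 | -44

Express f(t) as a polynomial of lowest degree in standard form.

Newton's divided differences:
f[-3,2] = (-11 - 4) / (2 - (-3)) = -3
f[2,5] = (-44 - (-11)) / (5 - 2) = -11
f[-3,2,5] = (-11 - (-3)) / (5 - (-3)) = -1
f(t) = 4 + (-3)·(t + 3) + (-1)·(t + 3)(t - 2)
Expanding: f(t) = -t^2 - 4t + 1

f(t) = -t^2 - 4t + 1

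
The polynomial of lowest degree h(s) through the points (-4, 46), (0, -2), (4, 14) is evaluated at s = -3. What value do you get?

Evaluate each Lagrange basis at s = -3:
L_0(-3) = (-3)·(-7)/[(-4)·(-8)] = 21/32
L_1(-3) = (1)·(-7)/[(4)·(-4)] = 7/16
L_2(-3) = (1)·(-3)/[(8)·(4)] = -3/32
Sum: 46·(21/32) + (-2)·(7/16) + 14·(-3/32) = 28

28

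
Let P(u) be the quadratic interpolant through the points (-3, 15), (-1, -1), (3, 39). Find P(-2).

L_0(-2) = (-1)·(-5)/[(-2)·(-6)] = 5/12
L_1(-2) = (1)·(-5)/[(2)·(-4)] = 5/8
L_2(-2) = (1)·(-1)/[(6)·(4)] = -1/24
Sum: 15·(5/12) + (-1)·(5/8) + 39·(-1/24) = 4

4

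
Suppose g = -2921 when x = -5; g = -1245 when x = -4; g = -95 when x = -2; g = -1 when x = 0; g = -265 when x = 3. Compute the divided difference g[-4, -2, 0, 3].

g[-4,-2] = (-95 - (-1245)) / (-2 - (-4)) = 575
g[-2,0] = (-1 - (-95)) / (0 - (-2)) = 47
g[0,3] = (-265 - (-1)) / (3 - 0) = -88
g[-4,-2,0] = (47 - 575) / (0 - (-4)) = -132
g[-2,0,3] = (-88 - 47) / (3 - (-2)) = -27
g[-4,-2,0,3] = (-27 - (-132)) / (3 - (-4)) = 15

15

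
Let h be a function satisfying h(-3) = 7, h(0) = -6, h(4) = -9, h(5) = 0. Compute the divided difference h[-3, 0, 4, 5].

151/840

h[-3,0] = (-6 - 7) / (0 - (-3)) = -13/3
h[0,4] = (-9 - (-6)) / (4 - 0) = -3/4
h[4,5] = (0 - (-9)) / (5 - 4) = 9
h[-3,0,4] = (-3/4 - (-13/3)) / (4 - (-3)) = 43/84
h[0,4,5] = (9 - (-3/4)) / (5 - 0) = 39/20
h[-3,0,4,5] = (39/20 - 43/84) / (5 - (-3)) = 151/840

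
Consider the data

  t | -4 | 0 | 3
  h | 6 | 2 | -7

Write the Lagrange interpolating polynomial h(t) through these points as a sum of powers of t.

h(t) = -(2/7)t^2 - (15/7)t + 2

Build the Lagrange basis polynomials:
L_0(t) = t(t - 3) / [28] = (1/28)t^2 - (3/28)t
L_1(t) = (t + 4)(t - 3) / [-12] = -(1/12)t^2 - (1/12)t + 1
L_2(t) = (t + 4)t / [21] = (1/21)t^2 + (4/21)t
h(t) = 6·L_0 + 2·L_1 + (-7)·L_2
  6·L_0(t) = (3/14)t^2 - (9/14)t
  2·L_1(t) = -(1/6)t^2 - (1/6)t + 2
  (-7)·L_2(t) = -(1/3)t^2 - (4/3)t
Adding term by term: -(2/7)t^2 - (15/7)t + 2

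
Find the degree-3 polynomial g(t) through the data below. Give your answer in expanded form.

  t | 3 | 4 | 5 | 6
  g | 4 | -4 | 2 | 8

Build the Lagrange basis polynomials:
L_0(t) = (t - 4)(t - 5)(t - 6) / [-6] = -(1/6)t^3 + (5/2)t^2 - (37/3)t + 20
L_1(t) = (t - 3)(t - 5)(t - 6) / [2] = (1/2)t^3 - 7t^2 + (63/2)t - 45
L_2(t) = (t - 3)(t - 4)(t - 6) / [-2] = -(1/2)t^3 + (13/2)t^2 - 27t + 36
L_3(t) = (t - 3)(t - 4)(t - 5) / [6] = (1/6)t^3 - 2t^2 + (47/6)t - 10
g(t) = 4·L_0 + (-4)·L_1 + 2·L_2 + 8·L_3
  4·L_0(t) = -(2/3)t^3 + 10t^2 - (148/3)t + 80
  (-4)·L_1(t) = -2t^3 + 28t^2 - 126t + 180
  2·L_2(t) = -t^3 + 13t^2 - 54t + 72
  8·L_3(t) = (4/3)t^3 - 16t^2 + (188/3)t - 80
Adding term by term: -(7/3)t^3 + 35t^2 - (500/3)t + 252

g(t) = -(7/3)t^3 + 35t^2 - (500/3)t + 252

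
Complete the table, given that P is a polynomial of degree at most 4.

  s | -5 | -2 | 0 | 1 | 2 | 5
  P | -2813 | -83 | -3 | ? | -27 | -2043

The 5 known values determine P uniquely (degree ≤ 4).
L_0(1) = (3)·(1)·(-1)·(-4)/[(-3)·(-5)·(-7)·(-10)] = 2/175
L_1(1) = (6)·(1)·(-1)·(-4)/[(3)·(-2)·(-4)·(-7)] = -1/7
L_2(1) = (6)·(3)·(-1)·(-4)/[(5)·(2)·(-2)·(-5)] = 18/25
L_3(1) = (6)·(3)·(1)·(-4)/[(7)·(4)·(2)·(-3)] = 3/7
L_4(1) = (6)·(3)·(1)·(-1)/[(10)·(7)·(5)·(3)] = -3/175
Sum: (-2813)·(2/175) + (-83)·(-1/7) + (-3)·(18/25) + (-27)·(3/7) + (-2043)·(-3/175) = 1

1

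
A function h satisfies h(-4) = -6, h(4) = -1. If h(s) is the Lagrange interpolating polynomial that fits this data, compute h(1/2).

-51/16

Evaluate each Lagrange basis at s = 1/2:
L_0(1/2) = (-7/2)/[(-8)] = 7/16
L_1(1/2) = (9/2)/[(8)] = 9/16
Sum: (-6)·(7/16) + (-1)·(9/16) = -51/16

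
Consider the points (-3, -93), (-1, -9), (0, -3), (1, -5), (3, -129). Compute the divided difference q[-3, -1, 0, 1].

2

q[-3,-1] = (-9 - (-93)) / (-1 - (-3)) = 42
q[-1,0] = (-3 - (-9)) / (0 - (-1)) = 6
q[0,1] = (-5 - (-3)) / (1 - 0) = -2
q[-3,-1,0] = (6 - 42) / (0 - (-3)) = -12
q[-1,0,1] = (-2 - 6) / (1 - (-1)) = -4
q[-3,-1,0,1] = (-4 - (-12)) / (1 - (-3)) = 2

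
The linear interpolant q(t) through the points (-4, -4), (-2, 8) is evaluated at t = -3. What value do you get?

Evaluate each Lagrange basis at t = -3:
L_0(-3) = (-1)/[(-2)] = 1/2
L_1(-3) = (1)/[(2)] = 1/2
Sum: (-4)·(1/2) + 8·(1/2) = 2

2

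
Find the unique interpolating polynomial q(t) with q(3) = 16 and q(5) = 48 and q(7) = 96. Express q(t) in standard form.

q(t) = 2t^2 - 2

Build the Lagrange basis polynomials:
L_0(t) = (t - 5)(t - 7) / [8] = (1/8)t^2 - (3/2)t + 35/8
L_1(t) = (t - 3)(t - 7) / [-4] = -(1/4)t^2 + (5/2)t - 21/4
L_2(t) = (t - 3)(t - 5) / [8] = (1/8)t^2 - t + 15/8
q(t) = 16·L_0 + 48·L_1 + 96·L_2
  16·L_0(t) = 2t^2 - 24t + 70
  48·L_1(t) = -12t^2 + 120t - 252
  96·L_2(t) = 12t^2 - 96t + 180
Adding term by term: 2t^2 - 2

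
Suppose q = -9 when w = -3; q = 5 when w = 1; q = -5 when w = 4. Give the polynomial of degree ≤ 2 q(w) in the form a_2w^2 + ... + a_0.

Build the Lagrange basis polynomials:
L_0(w) = (w - 1)(w - 4) / [28] = (1/28)w^2 - (5/28)w + 1/7
L_1(w) = (w + 3)(w - 4) / [-12] = -(1/12)w^2 + (1/12)w + 1
L_2(w) = (w + 3)(w - 1) / [21] = (1/21)w^2 + (2/21)w - 1/7
q(w) = (-9)·L_0 + 5·L_1 + (-5)·L_2
  (-9)·L_0(w) = -(9/28)w^2 + (45/28)w - 9/7
  5·L_1(w) = -(5/12)w^2 + (5/12)w + 5
  (-5)·L_2(w) = -(5/21)w^2 - (10/21)w + 5/7
Adding term by term: -(41/42)w^2 + (65/42)w + 31/7

q(w) = -(41/42)w^2 + (65/42)w + 31/7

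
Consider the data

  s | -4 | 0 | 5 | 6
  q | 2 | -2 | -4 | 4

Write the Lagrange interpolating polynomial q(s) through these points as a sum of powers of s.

Build the Lagrange basis polynomials:
L_0(s) = s(s - 5)(s - 6) / [-360] = -(1/360)s^3 + (11/360)s^2 - (1/12)s
L_1(s) = (s + 4)(s - 5)(s - 6) / [120] = (1/120)s^3 - (7/120)s^2 - (7/60)s + 1
L_2(s) = (s + 4)s(s - 6) / [-45] = -(1/45)s^3 + (2/45)s^2 + (8/15)s
L_3(s) = (s + 4)s(s - 5) / [60] = (1/60)s^3 - (1/60)s^2 - (1/3)s
q(s) = 2·L_0 + (-2)·L_1 + (-4)·L_2 + 4·L_3
  2·L_0(s) = -(1/180)s^3 + (11/180)s^2 - (1/6)s
  (-2)·L_1(s) = -(1/60)s^3 + (7/60)s^2 + (7/30)s - 2
  (-4)·L_2(s) = (4/45)s^3 - (8/45)s^2 - (32/15)s
  4·L_3(s) = (1/15)s^3 - (1/15)s^2 - (4/3)s
Adding term by term: (2/15)s^3 - (1/15)s^2 - (17/5)s - 2

q(s) = (2/15)s^3 - (1/15)s^2 - (17/5)s - 2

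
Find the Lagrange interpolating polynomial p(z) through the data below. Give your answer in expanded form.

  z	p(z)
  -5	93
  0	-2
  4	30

p(z) = 3z^2 - 4z - 2

Build the Lagrange basis polynomials:
L_0(z) = z(z - 4) / [45] = (1/45)z^2 - (4/45)z
L_1(z) = (z + 5)(z - 4) / [-20] = -(1/20)z^2 - (1/20)z + 1
L_2(z) = (z + 5)z / [36] = (1/36)z^2 + (5/36)z
p(z) = 93·L_0 + (-2)·L_1 + 30·L_2
  93·L_0(z) = (31/15)z^2 - (124/15)z
  (-2)·L_1(z) = (1/10)z^2 + (1/10)z - 2
  30·L_2(z) = (5/6)z^2 + (25/6)z
Adding term by term: 3z^2 - 4z - 2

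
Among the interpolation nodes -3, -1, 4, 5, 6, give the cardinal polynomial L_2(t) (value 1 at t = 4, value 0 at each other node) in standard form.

L_2(t) = (t + 3)(t + 1)(t - 5)(t - 6) / [(7)·(5)·(-1)·(-2)]
       = (t^4 - 7t^3 - 11t^2 + 87t + 90) / (70)

L_2(t) = (1/70)t^4 - (1/10)t^3 - (11/70)t^2 + (87/70)t + 9/7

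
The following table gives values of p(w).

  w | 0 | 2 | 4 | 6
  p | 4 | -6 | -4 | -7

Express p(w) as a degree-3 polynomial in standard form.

p(w) = -(17/48)w^3 + (29/8)w^2 - (65/6)w + 4

Build the Lagrange basis polynomials:
L_0(w) = (w - 2)(w - 4)(w - 6) / [-48] = -(1/48)w^3 + (1/4)w^2 - (11/12)w + 1
L_1(w) = w(w - 4)(w - 6) / [16] = (1/16)w^3 - (5/8)w^2 + (3/2)w
L_2(w) = w(w - 2)(w - 6) / [-16] = -(1/16)w^3 + (1/2)w^2 - (3/4)w
L_3(w) = w(w - 2)(w - 4) / [48] = (1/48)w^3 - (1/8)w^2 + (1/6)w
p(w) = 4·L_0 + (-6)·L_1 + (-4)·L_2 + (-7)·L_3
  4·L_0(w) = -(1/12)w^3 + w^2 - (11/3)w + 4
  (-6)·L_1(w) = -(3/8)w^3 + (15/4)w^2 - 9w
  (-4)·L_2(w) = (1/4)w^3 - 2w^2 + 3w
  (-7)·L_3(w) = -(7/48)w^3 + (7/8)w^2 - (7/6)w
Adding term by term: -(17/48)w^3 + (29/8)w^2 - (65/6)w + 4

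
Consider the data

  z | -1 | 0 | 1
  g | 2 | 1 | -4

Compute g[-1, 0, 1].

g[-1,0] = (1 - 2) / (0 - (-1)) = -1
g[0,1] = (-4 - 1) / (1 - 0) = -5
g[-1,0,1] = (-5 - (-1)) / (1 - (-1)) = -2

-2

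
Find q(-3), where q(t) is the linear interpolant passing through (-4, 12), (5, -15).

9

Evaluate each Lagrange basis at t = -3:
L_0(-3) = (-8)/[(-9)] = 8/9
L_1(-3) = (1)/[(9)] = 1/9
Sum: 12·(8/9) + (-15)·(1/9) = 9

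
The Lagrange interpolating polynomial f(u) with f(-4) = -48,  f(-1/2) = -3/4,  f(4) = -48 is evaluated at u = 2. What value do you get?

L_0(2) = (5/2)·(-2)/[(-7/2)·(-8)] = -5/28
L_1(2) = (6)·(-2)/[(7/2)·(-9/2)] = 16/21
L_2(2) = (6)·(5/2)/[(8)·(9/2)] = 5/12
Sum: (-48)·(-5/28) + (-3/4)·(16/21) + (-48)·(5/12) = -12

-12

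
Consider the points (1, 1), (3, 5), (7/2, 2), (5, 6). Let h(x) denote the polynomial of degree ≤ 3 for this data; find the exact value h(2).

Evaluate each Lagrange basis at x = 2:
L_0(2) = (-1)·(-3/2)·(-3)/[(-2)·(-5/2)·(-4)] = 9/40
L_1(2) = (1)·(-3/2)·(-3)/[(2)·(-1/2)·(-2)] = 9/4
L_2(2) = (1)·(-1)·(-3)/[(5/2)·(1/2)·(-3/2)] = -8/5
L_3(2) = (1)·(-1)·(-3/2)/[(4)·(2)·(3/2)] = 1/8
Sum: 1·(9/40) + 5·(9/4) + 2·(-8/5) + 6·(1/8) = 361/40

361/40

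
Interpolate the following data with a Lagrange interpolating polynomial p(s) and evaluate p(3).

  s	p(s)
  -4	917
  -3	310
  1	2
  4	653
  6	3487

L_0(3) = (6)·(2)·(-1)·(-3)/[(-1)·(-5)·(-8)·(-10)] = 9/100
L_1(3) = (7)·(2)·(-1)·(-3)/[(1)·(-4)·(-7)·(-9)] = -1/6
L_2(3) = (7)·(6)·(-1)·(-3)/[(5)·(4)·(-3)·(-5)] = 21/50
L_3(3) = (7)·(6)·(2)·(-3)/[(8)·(7)·(3)·(-2)] = 3/4
L_4(3) = (7)·(6)·(2)·(-1)/[(10)·(9)·(5)·(2)] = -7/75
Sum: 917·(9/100) + 310·(-1/6) + 2·(21/50) + 653·(3/4) + 3487·(-7/75) = 196

196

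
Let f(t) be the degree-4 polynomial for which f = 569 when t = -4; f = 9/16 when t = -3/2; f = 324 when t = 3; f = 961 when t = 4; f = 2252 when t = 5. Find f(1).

4

Using Newton's divided-difference form:
f[-4,-3/2] = (9/16 - 569) / (-3/2 - (-4)) = -1819/8
f[-3/2,3] = (324 - 9/16) / (3 - (-3/2)) = 575/8
f[3,4] = (961 - 324) / (4 - 3) = 637
f[4,5] = (2252 - 961) / (5 - 4) = 1291
f[-4,-3/2,3] = (575/8 - (-1819/8)) / (3 - (-4)) = 171/4
f[-3/2,3,4] = (637 - 575/8) / (4 - (-3/2)) = 411/4
f[3,4,5] = (1291 - 637) / (5 - 3) = 327
f[-4,-3/2,3,4] = (411/4 - 171/4) / (4 - (-4)) = 15/2
f[-3/2,3,4,5] = (327 - 411/4) / (5 - (-3/2)) = 69/2
f[-4,-3/2,3,4,5] = (69/2 - 15/2) / (5 - (-4)) = 3
f(1) = 569 + (-1819/8)·(5) + (171/4)·(5)·(5/2) + (15/2)·(5)·(5/2)·(-2) + 3·(5)·(5/2)·(-2)·(-3) = 4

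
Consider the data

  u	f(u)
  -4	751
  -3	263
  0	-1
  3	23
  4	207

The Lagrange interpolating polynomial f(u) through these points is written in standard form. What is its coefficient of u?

-4

Build the Lagrange basis polynomials:
L_0(u) = (u + 3)u(u - 3)(u - 4) / [224] = (1/224)u^4 - (1/56)u^3 - (9/224)u^2 + (9/56)u
L_1(u) = (u + 4)u(u - 3)(u - 4) / [-126] = -(1/126)u^4 + (1/42)u^3 + (8/63)u^2 - (8/21)u
L_2(u) = (u + 4)(u + 3)(u - 3)(u - 4) / [144] = (1/144)u^4 - (25/144)u^2 + 1
L_3(u) = (u + 4)(u + 3)u(u - 4) / [-126] = -(1/126)u^4 - (1/42)u^3 + (8/63)u^2 + (8/21)u
L_4(u) = (u + 4)(u + 3)u(u - 3) / [224] = (1/224)u^4 + (1/56)u^3 - (9/224)u^2 - (9/56)u
f(u) = 751·L_0 + 263·L_1 + (-1)·L_2 + 23·L_3 + 207·L_4
Only the coefficient of u is needed; take it from each L_i and combine:
751·(9/56) + 263·(-8/21) + (-1)·(0) + 23·(8/21) + 207·(-9/56) = -4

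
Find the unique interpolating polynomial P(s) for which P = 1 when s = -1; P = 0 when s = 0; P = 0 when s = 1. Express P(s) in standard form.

Build the Lagrange basis polynomials:
L_0(s) = s(s - 1) / [2] = (1/2)s^2 - (1/2)s
L_1(s) = (s + 1)(s - 1) / [-1] = -s^2 + 1
L_2(s) = (s + 1)s / [2] = (1/2)s^2 + (1/2)s
P(s) = 1·L_0 + 0·L_1 + 0·L_2
  1·L_0(s) = (1/2)s^2 - (1/2)s
  0·L_1(s) = 0
  0·L_2(s) = 0
Adding term by term: (1/2)s^2 - (1/2)s

P(s) = (1/2)s^2 - (1/2)s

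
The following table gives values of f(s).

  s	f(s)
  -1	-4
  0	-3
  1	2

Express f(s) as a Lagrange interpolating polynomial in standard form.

Build the Lagrange basis polynomials:
L_0(s) = s(s - 1) / [2] = (1/2)s^2 - (1/2)s
L_1(s) = (s + 1)(s - 1) / [-1] = -s^2 + 1
L_2(s) = (s + 1)s / [2] = (1/2)s^2 + (1/2)s
f(s) = (-4)·L_0 + (-3)·L_1 + 2·L_2
  (-4)·L_0(s) = -2s^2 + 2s
  (-3)·L_1(s) = 3s^2 - 3
  2·L_2(s) = s^2 + s
Adding term by term: 2s^2 + 3s - 3

f(s) = 2s^2 + 3s - 3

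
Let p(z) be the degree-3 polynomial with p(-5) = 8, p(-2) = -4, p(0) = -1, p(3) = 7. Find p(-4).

14/15

Evaluate each Lagrange basis at z = -4:
L_0(-4) = (-2)·(-4)·(-7)/[(-3)·(-5)·(-8)] = 7/15
L_1(-4) = (1)·(-4)·(-7)/[(3)·(-2)·(-5)] = 14/15
L_2(-4) = (1)·(-2)·(-7)/[(5)·(2)·(-3)] = -7/15
L_3(-4) = (1)·(-2)·(-4)/[(8)·(5)·(3)] = 1/15
Sum: 8·(7/15) + (-4)·(14/15) + (-1)·(-7/15) + 7·(1/15) = 14/15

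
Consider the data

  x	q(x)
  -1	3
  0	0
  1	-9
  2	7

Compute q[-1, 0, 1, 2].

31/6

q[-1,0] = (0 - 3) / (0 - (-1)) = -3
q[0,1] = (-9 - 0) / (1 - 0) = -9
q[1,2] = (7 - (-9)) / (2 - 1) = 16
q[-1,0,1] = (-9 - (-3)) / (1 - (-1)) = -3
q[0,1,2] = (16 - (-9)) / (2 - 0) = 25/2
q[-1,0,1,2] = (25/2 - (-3)) / (2 - (-1)) = 31/6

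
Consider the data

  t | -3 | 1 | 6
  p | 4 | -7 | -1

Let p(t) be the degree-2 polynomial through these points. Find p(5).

-178/45

Evaluate each Lagrange basis at t = 5:
L_0(5) = (4)·(-1)/[(-4)·(-9)] = -1/9
L_1(5) = (8)·(-1)/[(4)·(-5)] = 2/5
L_2(5) = (8)·(4)/[(9)·(5)] = 32/45
Sum: 4·(-1/9) + (-7)·(2/5) + (-1)·(32/45) = -178/45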